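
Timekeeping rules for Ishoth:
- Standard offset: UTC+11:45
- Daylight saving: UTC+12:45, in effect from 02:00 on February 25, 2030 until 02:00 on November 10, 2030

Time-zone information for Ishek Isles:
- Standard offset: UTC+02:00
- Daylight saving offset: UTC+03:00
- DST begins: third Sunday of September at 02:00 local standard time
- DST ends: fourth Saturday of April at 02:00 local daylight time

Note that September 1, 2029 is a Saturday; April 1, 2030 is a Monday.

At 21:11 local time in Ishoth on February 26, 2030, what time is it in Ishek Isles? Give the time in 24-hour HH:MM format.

February 26, 2030 falls between 25 February and 10 November, so daylight saving is in effect and Ishoth is at UTC+12:45.
21:11 Ishoth − 12h45m = 08:26 UTC.
1 September 2029 is a Saturday, so the first Sunday is September 2 and the third is September 16.
1 April 2030 is a Monday, so the first Saturday is April 6 and the fourth is April 27.
At the standard offset (UTC+02:00), 08:26 UTC + 2h = 10:26 Ishek Isles standard time.
The standard-time date in Ishek Isles, February 26, 2030, falls between 16 September 2029 and 27 April 2030, so daylight saving is in effect and Ishek Isles is at UTC+03:00.
08:26 UTC + 3h = 11:26 Ishek Isles.

11:26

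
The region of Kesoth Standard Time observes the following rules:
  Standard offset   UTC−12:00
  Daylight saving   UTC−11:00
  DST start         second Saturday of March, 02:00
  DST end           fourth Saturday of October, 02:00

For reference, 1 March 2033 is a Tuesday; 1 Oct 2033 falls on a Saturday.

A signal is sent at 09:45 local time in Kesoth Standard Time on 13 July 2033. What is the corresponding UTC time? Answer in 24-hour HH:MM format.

1 March 2033 is a Tuesday, so the first Saturday is March 5 and the second is March 12.
1 October 2033 is a Saturday, so the first Saturday is October 1 and the fourth is October 22.
Daylight saving runs 12 March – 22 October; 13 July 2033 is inside that window, so Kesoth Standard Time is at UTC−11:00.
09:45 local + 11h = 20:45 UTC.

20:45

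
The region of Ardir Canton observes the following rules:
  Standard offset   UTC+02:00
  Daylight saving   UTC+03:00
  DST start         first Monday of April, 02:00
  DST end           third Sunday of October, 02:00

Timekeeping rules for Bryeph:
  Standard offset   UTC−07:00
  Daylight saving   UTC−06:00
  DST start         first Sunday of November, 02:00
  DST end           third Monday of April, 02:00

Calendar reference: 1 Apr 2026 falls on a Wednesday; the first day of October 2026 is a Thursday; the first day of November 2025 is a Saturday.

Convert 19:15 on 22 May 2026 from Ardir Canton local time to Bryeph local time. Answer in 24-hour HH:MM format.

1 April 2026 is a Wednesday, so the first Monday is April 6.
1 October 2026 is a Thursday, so the first Sunday is October 4 and the third is October 18.
22 May 2026 falls between 6 April and 18 October, so daylight saving is in effect and Ardir Canton is at UTC+03:00.
19:15 Ardir Canton − 3h = 16:15 UTC.
1 November 2025 is a Saturday, so the first Sunday is November 2.
1 April 2026 is a Wednesday, so the first Monday is April 6 and the third is April 20.
At the standard offset (UTC−07:00), 16:15 UTC − 7h = 09:15 Bryeph standard time.
The standard-time date in Bryeph, 22 May 2026, is outside the daylight-saving period (2 November 2025 – 20 April 2026), so Bryeph is on standard time, UTC−07:00.
16:15 UTC − 7h = 09:15 Bryeph.

09:15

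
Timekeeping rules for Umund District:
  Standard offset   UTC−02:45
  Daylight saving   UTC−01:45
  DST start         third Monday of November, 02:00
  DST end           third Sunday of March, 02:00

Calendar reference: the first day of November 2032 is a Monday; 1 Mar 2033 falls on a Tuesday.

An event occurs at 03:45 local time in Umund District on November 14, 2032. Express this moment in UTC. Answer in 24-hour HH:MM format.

1 November 2032 is a Monday, so the first Monday is November 1 and the third is November 15.
1 March 2033 is a Tuesday, so the first Sunday is March 6 and the third is March 20.
Daylight saving runs 15 November 2032 – 20 March 2033; November 14, 2032 is outside that window, so Umund District is on standard time at UTC−02:45.
03:45 local + 2h45m = 06:30 UTC.

06:30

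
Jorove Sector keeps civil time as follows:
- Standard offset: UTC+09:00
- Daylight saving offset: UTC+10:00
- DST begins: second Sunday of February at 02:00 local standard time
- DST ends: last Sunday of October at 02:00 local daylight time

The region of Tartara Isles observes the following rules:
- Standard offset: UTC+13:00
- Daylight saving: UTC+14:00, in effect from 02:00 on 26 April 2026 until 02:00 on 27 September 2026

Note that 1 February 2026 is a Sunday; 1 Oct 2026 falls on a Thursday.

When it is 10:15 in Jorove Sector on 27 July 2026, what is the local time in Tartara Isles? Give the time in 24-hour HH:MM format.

14:15

1 February 2026 is a Sunday, so the first Sunday is February 1 and the second is February 8.
1 October 2026 is a Thursday, so Sundays fall on 4, 11, 18, 25; the last is October 25.
27 July 2026 lies within the daylight-saving period (8 February – 25 October), so Jorove Sector is on daylight time, UTC+10:00.
10:15 Jorove Sector − 10h = 00:15 UTC.
At the standard offset (UTC+13:00), 00:15 UTC + 13h = 13:15 Tartara Isles standard time.
The standard-time date in Tartara Isles, 27 July 2026, falls between 26 April and 27 September, so daylight saving is in effect and Tartara Isles is at UTC+14:00.
00:15 UTC + 14h = 14:15 Tartara Isles.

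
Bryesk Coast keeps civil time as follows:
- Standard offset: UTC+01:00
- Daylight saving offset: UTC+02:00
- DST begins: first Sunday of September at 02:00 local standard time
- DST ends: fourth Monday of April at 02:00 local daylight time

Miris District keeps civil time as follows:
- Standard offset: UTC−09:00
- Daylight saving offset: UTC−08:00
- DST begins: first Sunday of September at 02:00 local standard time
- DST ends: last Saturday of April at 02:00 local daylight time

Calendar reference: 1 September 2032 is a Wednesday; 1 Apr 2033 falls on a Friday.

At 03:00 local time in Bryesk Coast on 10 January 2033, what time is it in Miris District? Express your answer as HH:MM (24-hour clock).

17:00

1 September 2032 is a Wednesday, so the first Sunday is September 5.
1 April 2033 is a Friday, so the first Monday is April 4 and the fourth is April 25.
Daylight saving runs 5 September 2032 – 25 April 2033; 10 January 2033 is inside that window, so Bryesk Coast is at UTC+02:00.
03:00 Bryesk Coast − 2h = 01:00 UTC.
1 September 2032 is a Wednesday, so the first Sunday is September 5.
1 April 2033 is a Friday, so Saturdays fall on 2, 9, 16, 23, 30; the last is April 30.
At the standard offset (UTC−09:00), 01:00 UTC − 9h = 16:00 Miris District standard time (rolling into the previous day, 9 January 2033).
The standard-time date in Miris District, 9 January 2033, lies within the daylight-saving period (5 September 2032 – 30 April 2033), so Miris District is on daylight time, UTC−08:00.
01:00 UTC − 8h = 17:00 Miris District (rolling into the previous day, 9 January 2033).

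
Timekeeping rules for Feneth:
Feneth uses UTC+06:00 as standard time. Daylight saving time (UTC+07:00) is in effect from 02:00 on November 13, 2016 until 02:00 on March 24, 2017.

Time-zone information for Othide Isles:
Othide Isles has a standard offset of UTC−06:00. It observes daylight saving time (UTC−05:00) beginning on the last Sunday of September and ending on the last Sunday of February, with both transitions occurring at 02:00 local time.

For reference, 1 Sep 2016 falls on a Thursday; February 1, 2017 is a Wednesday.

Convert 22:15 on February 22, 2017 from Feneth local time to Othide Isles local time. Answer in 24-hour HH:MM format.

10:15

February 22, 2017 falls between 13 November 2016 and 24 March 2017, so daylight saving is in effect and Feneth is at UTC+07:00.
22:15 Feneth − 7h = 15:15 UTC.
1 September 2016 is a Thursday, so Sundays fall on 4, 11, 18, 25; the last is September 25.
1 February 2017 is a Wednesday, so Sundays fall on 5, 12, 19, 26; the last is February 26.
At the standard offset (UTC−06:00), 15:15 UTC − 6h = 09:15 Othide Isles standard time.
The standard-time date in Othide Isles, February 22, 2017, lies within the daylight-saving period (25 September 2016 – 26 February 2017), so Othide Isles is on daylight time, UTC−05:00.
15:15 UTC − 5h = 10:15 Othide Isles.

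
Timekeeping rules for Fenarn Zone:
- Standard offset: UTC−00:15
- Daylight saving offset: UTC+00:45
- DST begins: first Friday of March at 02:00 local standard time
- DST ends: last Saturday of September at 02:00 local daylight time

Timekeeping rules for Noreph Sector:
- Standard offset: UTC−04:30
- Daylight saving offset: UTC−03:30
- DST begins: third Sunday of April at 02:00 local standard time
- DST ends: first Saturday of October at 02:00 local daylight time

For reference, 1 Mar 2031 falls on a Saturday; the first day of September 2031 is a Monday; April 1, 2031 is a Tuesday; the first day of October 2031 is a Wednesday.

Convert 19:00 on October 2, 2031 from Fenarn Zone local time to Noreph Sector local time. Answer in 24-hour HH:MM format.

1 March 2031 is a Saturday, so the first Friday is March 7.
1 September 2031 is a Monday, so Saturdays fall on 6, 13, 20, 27; the last is September 27.
October 2, 2031 does not fall between 7 March and 27 September, so daylight saving is not in effect and Fenarn Zone is at UTC−00:15.
19:00 Fenarn Zone + 0h15m = 19:15 UTC.
1 April 2031 is a Tuesday, so the first Sunday is April 6 and the third is April 20.
1 October 2031 is a Wednesday, so the first Saturday is October 4.
At the standard offset (UTC−04:30), 19:15 UTC − 4h30m = 14:45 Noreph Sector standard time.
The standard-time date in Noreph Sector, October 2, 2031, falls between 20 April and 4 October, so daylight saving is in effect and Noreph Sector is at UTC−03:30.
19:15 UTC − 3h30m = 15:45 Noreph Sector.

15:45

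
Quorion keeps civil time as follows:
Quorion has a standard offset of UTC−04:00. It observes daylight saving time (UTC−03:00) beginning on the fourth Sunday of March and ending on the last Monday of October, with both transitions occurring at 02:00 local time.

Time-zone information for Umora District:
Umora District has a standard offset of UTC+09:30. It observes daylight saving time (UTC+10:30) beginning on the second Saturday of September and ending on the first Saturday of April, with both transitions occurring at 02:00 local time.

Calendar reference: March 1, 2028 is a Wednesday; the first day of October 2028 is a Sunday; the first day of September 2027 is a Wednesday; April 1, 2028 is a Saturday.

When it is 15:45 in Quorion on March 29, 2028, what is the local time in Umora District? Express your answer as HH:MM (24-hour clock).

05:15

1 March 2028 is a Wednesday, so the first Sunday is March 5 and the fourth is March 26.
1 October 2028 is a Sunday, so Mondays fall on 2, 9, 16, 23, 30; the last is October 30.
March 29, 2028 lies within the daylight-saving period (26 March – 30 October), so Quorion is on daylight time, UTC−03:00.
15:45 Quorion + 3h = 18:45 UTC.
1 September 2027 is a Wednesday, so the first Saturday is September 4 and the second is September 11.
1 April 2028 is a Saturday, so the first Saturday is April 1.
At the standard offset (UTC+09:30), 18:45 UTC + 9h30m = 04:15 Umora District standard time (rolling into the next day, 30 March 2028).
The standard-time date in Umora District, March 30, 2028, falls between 11 September 2027 and 1 April 2028, so daylight saving is in effect and Umora District is at UTC+10:30.
18:45 UTC + 10h30m = 05:15 Umora District (rolling into the next day, 30 March 2028).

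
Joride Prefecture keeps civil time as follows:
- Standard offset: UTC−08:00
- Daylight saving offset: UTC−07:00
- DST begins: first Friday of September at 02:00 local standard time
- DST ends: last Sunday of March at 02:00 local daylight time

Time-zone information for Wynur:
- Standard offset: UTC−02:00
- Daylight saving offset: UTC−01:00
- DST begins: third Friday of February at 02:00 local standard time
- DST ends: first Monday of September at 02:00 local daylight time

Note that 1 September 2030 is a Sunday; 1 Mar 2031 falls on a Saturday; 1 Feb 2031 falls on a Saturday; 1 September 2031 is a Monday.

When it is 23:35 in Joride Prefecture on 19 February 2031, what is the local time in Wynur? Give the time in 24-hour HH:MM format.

04:35

1 September 2030 is a Sunday, so the first Friday is September 6.
1 March 2031 is a Saturday, so Sundays fall on 2, 9, 16, 23, 30; the last is March 30.
19 February 2031 lies within the daylight-saving period (6 September 2030 – 30 March 2031), so Joride Prefecture is on daylight time, UTC−07:00.
23:35 Joride Prefecture + 7h = 06:35 UTC (rolling into the next day, 20 February 2031).
1 February 2031 is a Saturday, so the first Friday is February 7 and the third is February 21.
1 September 2031 is a Monday, so the first Monday is September 1.
At the standard offset (UTC−02:00), 06:35 UTC − 2h = 04:35 Wynur standard time.
The standard-time date in Wynur, 20 February 2031, does not fall between 21 February and 1 September, so daylight saving is not in effect and Wynur is at UTC−02:00.
06:35 UTC − 2h = 04:35 Wynur.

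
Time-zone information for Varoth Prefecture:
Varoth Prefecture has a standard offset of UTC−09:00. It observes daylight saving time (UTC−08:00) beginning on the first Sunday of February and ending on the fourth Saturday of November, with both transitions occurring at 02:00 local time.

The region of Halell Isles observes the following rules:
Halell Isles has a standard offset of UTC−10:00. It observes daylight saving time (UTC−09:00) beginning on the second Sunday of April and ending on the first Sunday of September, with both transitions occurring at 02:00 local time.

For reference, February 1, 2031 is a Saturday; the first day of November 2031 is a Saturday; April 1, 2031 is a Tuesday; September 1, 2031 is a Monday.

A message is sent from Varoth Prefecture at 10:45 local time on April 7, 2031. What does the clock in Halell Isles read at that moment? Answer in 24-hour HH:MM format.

1 February 2031 is a Saturday, so the first Sunday is February 2.
1 November 2031 is a Saturday, so the first Saturday is November 1 and the fourth is November 22.
Daylight saving runs 2 February – 22 November; April 7, 2031 is inside that window, so Varoth Prefecture is at UTC−08:00.
10:45 Varoth Prefecture + 8h = 18:45 UTC.
1 April 2031 is a Tuesday, so the first Sunday is April 6 and the second is April 13.
1 September 2031 is a Monday, so the first Sunday is September 7.
At the standard offset (UTC−10:00), 18:45 UTC − 10h = 08:45 Halell Isles standard time.
The standard-time date in Halell Isles, April 7, 2031, does not fall between 13 April and 7 September, so daylight saving is not in effect and Halell Isles is at UTC−10:00.
18:45 UTC − 10h = 08:45 Halell Isles.

08:45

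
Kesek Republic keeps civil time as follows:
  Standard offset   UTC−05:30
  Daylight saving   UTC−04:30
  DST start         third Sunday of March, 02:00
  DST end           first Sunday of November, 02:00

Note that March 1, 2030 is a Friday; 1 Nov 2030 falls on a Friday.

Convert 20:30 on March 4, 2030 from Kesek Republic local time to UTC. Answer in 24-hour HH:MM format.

02:00

1 March 2030 is a Friday, so the first Sunday is March 3 and the third is March 17.
1 November 2030 is a Friday, so the first Sunday is November 3.
March 4, 2030 is outside the daylight-saving period (17 March – 3 November), so Kesek Republic is on standard time, UTC−05:30.
20:30 local + 5h30m = 02:00 UTC (rolling into the next day, 5 March 2030).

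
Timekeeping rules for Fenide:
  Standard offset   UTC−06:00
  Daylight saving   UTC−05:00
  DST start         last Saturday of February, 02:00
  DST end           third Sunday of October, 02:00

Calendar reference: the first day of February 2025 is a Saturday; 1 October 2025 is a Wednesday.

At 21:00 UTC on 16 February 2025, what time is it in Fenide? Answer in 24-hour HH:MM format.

1 February 2025 is a Saturday, so Saturdays fall on 1, 8, 15, 22; the last is February 22.
1 October 2025 is a Wednesday, so the first Sunday is October 5 and the third is October 19.
At the standard offset (UTC−06:00), 21:00 UTC − 6h = 15:00 Fenide standard time.
Daylight saving runs 22 February – 19 October; the standard-time date in Fenide, 16 February 2025, is outside that window, so Fenide is on standard time at UTC−06:00.
21:00 UTC − 6h = 15:00 local.

15:00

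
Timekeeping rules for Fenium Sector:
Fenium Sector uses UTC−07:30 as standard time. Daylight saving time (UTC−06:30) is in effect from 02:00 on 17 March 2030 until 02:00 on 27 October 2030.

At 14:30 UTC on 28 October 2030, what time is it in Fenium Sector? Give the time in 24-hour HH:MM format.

At the standard offset (UTC−07:30), 14:30 UTC − 7h30m = 07:00 Fenium Sector standard time.
The standard-time date in Fenium Sector, 28 October 2030, is outside the daylight-saving period (17 March – 27 October), so Fenium Sector is on standard time, UTC−07:30.
14:30 UTC − 7h30m = 07:00 local.

07:00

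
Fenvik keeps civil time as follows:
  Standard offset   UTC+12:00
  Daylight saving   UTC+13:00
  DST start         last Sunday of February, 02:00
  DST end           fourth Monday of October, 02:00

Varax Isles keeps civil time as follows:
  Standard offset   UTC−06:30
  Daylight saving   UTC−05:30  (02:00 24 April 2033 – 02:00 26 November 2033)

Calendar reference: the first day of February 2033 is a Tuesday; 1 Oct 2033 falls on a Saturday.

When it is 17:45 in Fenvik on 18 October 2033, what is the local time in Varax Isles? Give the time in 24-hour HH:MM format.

1 February 2033 is a Tuesday, so Sundays fall on 6, 13, 20, 27; the last is February 27.
1 October 2033 is a Saturday, so the first Monday is October 3 and the fourth is October 24.
Daylight saving runs 27 February – 24 October; 18 October 2033 is inside that window, so Fenvik is at UTC+13:00.
17:45 Fenvik − 13h = 04:45 UTC.
At the standard offset (UTC−06:30), 04:45 UTC − 6h30m = 22:15 Varax Isles standard time (rolling into the previous day, 17 October 2033).
The standard-time date in Varax Isles, 17 October 2033, falls between 24 April and 26 November, so daylight saving is in effect and Varax Isles is at UTC−05:30.
04:45 UTC − 5h30m = 23:15 Varax Isles (rolling into the previous day, 17 October 2033).

23:15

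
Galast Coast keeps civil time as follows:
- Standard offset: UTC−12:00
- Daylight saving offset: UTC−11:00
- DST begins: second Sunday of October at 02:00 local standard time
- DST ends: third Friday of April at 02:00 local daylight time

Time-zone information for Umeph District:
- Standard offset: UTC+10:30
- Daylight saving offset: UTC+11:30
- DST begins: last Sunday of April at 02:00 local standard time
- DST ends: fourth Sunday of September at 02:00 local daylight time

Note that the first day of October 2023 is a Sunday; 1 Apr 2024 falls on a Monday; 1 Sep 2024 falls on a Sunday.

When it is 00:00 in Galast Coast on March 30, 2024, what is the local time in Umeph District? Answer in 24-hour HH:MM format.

1 October 2023 is a Sunday, so the first Sunday is October 1 and the second is October 8.
1 April 2024 is a Monday, so the first Friday is April 5 and the third is April 19.
March 30, 2024 falls between 8 October 2023 and 19 April 2024, so daylight saving is in effect and Galast Coast is at UTC−11:00.
00:00 Galast Coast + 11h = 11:00 UTC.
1 April 2024 is a Monday, so Sundays fall on 7, 14, 21, 28; the last is April 28.
1 September 2024 is a Sunday, so the first Sunday is September 1 and the fourth is September 22.
At the standard offset (UTC+10:30), 11:00 UTC + 10h30m = 21:30 Umeph District standard time.
The standard-time date in Umeph District, March 30, 2024, is outside the daylight-saving period (28 April – 22 September), so Umeph District is on standard time, UTC+10:30.
11:00 UTC + 10h30m = 21:30 Umeph District.

21:30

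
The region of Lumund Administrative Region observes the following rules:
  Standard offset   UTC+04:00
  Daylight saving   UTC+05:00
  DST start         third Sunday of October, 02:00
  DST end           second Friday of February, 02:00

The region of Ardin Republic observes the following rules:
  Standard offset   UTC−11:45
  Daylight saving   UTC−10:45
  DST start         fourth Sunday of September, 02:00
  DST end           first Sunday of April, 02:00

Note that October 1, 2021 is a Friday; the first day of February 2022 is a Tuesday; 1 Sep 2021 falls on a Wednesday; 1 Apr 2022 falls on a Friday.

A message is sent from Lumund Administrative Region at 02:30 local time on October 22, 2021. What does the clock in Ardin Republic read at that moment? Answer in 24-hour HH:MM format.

1 October 2021 is a Friday, so the first Sunday is October 3 and the third is October 17.
1 February 2022 is a Tuesday, so the first Friday is February 4 and the second is February 11.
Daylight saving runs 17 October 2021 – 11 February 2022; October 22, 2021 is inside that window, so Lumund Administrative Region is at UTC+05:00.
02:30 Lumund Administrative Region − 5h = 21:30 UTC (rolling into the previous day, 21 October 2021).
1 September 2021 is a Wednesday, so the first Sunday is September 5 and the fourth is September 26.
1 April 2022 is a Friday, so the first Sunday is April 3.
At the standard offset (UTC−11:45), 21:30 UTC − 11h45m = 09:45 Ardin Republic standard time.
Daylight saving runs 26 September 2021 – 3 April 2022; the standard-time date in Ardin Republic, October 21, 2021, is inside that window, so Ardin Republic is at UTC−10:45.
21:30 UTC − 10h45m = 10:45 Ardin Republic.

10:45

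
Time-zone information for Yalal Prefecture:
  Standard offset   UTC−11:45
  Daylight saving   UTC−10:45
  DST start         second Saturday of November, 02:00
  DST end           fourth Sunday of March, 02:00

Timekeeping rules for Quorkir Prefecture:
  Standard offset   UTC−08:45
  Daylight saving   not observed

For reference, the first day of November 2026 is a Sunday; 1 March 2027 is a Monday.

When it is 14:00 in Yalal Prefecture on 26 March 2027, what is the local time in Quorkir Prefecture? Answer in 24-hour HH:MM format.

16:00

1 November 2026 is a Sunday, so the first Saturday is November 7 and the second is November 14.
1 March 2027 is a Monday, so the first Sunday is March 7 and the fourth is March 28.
Daylight saving runs 14 November 2026 – 28 March 2027; 26 March 2027 is inside that window, so Yalal Prefecture is at UTC−10:45.
14:00 Yalal Prefecture + 10h45m = 00:45 UTC (rolling into the next day, 27 March 2027).
Quorkir Prefecture stays on UTC−08:45 all year.
00:45 UTC − 8h45m = 16:00 Quorkir Prefecture (rolling into the previous day, 26 March 2027).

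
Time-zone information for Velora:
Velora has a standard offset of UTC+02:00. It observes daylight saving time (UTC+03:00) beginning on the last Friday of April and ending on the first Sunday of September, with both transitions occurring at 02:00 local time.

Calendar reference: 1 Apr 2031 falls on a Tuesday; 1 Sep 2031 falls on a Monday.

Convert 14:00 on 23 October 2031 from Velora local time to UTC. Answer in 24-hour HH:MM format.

12:00

1 April 2031 is a Tuesday, so Fridays fall on 4, 11, 18, 25; the last is April 25.
1 September 2031 is a Monday, so the first Sunday is September 7.
23 October 2031 is outside the daylight-saving period (25 April – 7 September), so Velora is on standard time, UTC+02:00.
14:00 local − 2h = 12:00 UTC.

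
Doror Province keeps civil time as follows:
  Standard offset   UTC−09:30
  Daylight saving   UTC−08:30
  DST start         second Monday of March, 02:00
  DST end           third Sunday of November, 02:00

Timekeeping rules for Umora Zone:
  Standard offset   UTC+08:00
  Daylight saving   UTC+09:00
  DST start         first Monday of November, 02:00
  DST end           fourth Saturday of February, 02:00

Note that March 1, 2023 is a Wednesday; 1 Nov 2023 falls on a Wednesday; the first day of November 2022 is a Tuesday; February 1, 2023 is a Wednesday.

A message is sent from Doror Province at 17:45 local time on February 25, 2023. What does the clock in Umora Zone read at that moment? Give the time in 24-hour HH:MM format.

1 March 2023 is a Wednesday, so the first Monday is March 6 and the second is March 13.
1 November 2023 is a Wednesday, so the first Sunday is November 5 and the third is November 19.
Daylight saving runs 13 March – 19 November; February 25, 2023 is outside that window, so Doror Province is on standard time at UTC−09:30.
17:45 Doror Province + 9h30m = 03:15 UTC (rolling into the next day, 26 February 2023).
1 November 2022 is a Tuesday, so the first Monday is November 7.
1 February 2023 is a Wednesday, so the first Saturday is February 4 and the fourth is February 25.
At the standard offset (UTC+08:00), 03:15 UTC + 8h = 11:15 Umora Zone standard time.
The standard-time date in Umora Zone, February 26, 2023, does not fall between 7 November 2022 and 25 February 2023, so daylight saving is not in effect and Umora Zone is at UTC+08:00.
03:15 UTC + 8h = 11:15 Umora Zone.

11:15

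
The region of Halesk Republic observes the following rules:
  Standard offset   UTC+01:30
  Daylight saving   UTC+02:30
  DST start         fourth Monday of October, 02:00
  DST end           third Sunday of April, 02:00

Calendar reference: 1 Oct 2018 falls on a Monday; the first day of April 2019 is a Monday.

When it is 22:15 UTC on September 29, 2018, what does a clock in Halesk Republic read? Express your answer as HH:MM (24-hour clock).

1 October 2018 is a Monday, so the first Monday is October 1 and the fourth is October 22.
1 April 2019 is a Monday, so the first Sunday is April 7 and the third is April 21.
At the standard offset (UTC+01:30), 22:15 UTC + 1h30m = 23:45 Halesk Republic standard time.
The standard-time date in Halesk Republic, September 29, 2018, is outside the daylight-saving period (22 October 2018 – 21 April 2019), so Halesk Republic is on standard time, UTC+01:30.
22:15 UTC + 1h30m = 23:45 local.

23:45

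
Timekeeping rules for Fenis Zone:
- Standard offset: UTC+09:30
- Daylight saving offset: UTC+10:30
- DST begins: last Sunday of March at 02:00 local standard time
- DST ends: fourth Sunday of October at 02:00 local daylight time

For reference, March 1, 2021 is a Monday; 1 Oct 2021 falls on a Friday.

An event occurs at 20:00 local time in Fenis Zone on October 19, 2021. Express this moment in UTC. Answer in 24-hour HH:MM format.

09:30

1 March 2021 is a Monday, so Sundays fall on 7, 14, 21, 28; the last is March 28.
1 October 2021 is a Friday, so the first Sunday is October 3 and the fourth is October 24.
October 19, 2021 falls between 28 March and 24 October, so daylight saving is in effect and Fenis Zone is at UTC+10:30.
20:00 local − 10h30m = 09:30 UTC.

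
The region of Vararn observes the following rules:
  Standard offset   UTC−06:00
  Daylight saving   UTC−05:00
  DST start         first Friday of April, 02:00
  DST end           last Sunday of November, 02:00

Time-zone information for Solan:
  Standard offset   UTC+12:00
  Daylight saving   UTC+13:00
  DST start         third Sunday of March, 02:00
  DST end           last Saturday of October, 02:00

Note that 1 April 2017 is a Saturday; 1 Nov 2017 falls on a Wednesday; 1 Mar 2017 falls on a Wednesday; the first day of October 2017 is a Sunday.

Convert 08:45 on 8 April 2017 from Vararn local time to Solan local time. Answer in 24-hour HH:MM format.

1 April 2017 is a Saturday, so the first Friday is April 7.
1 November 2017 is a Wednesday, so Sundays fall on 5, 12, 19, 26; the last is November 26.
8 April 2017 lies within the daylight-saving period (7 April – 26 November), so Vararn is on daylight time, UTC−05:00.
08:45 Vararn + 5h = 13:45 UTC.
1 March 2017 is a Wednesday, so the first Sunday is March 5 and the third is March 19.
1 October 2017 is a Sunday, so Saturdays fall on 7, 14, 21, 28; the last is October 28.
At the standard offset (UTC+12:00), 13:45 UTC + 12h = 01:45 Solan standard time (rolling into the next day, 9 April 2017).
Daylight saving runs 19 March – 28 October; the standard-time date in Solan, 9 April 2017, is inside that window, so Solan is at UTC+13:00.
13:45 UTC + 13h = 02:45 Solan (rolling into the next day, 9 April 2017).

02:45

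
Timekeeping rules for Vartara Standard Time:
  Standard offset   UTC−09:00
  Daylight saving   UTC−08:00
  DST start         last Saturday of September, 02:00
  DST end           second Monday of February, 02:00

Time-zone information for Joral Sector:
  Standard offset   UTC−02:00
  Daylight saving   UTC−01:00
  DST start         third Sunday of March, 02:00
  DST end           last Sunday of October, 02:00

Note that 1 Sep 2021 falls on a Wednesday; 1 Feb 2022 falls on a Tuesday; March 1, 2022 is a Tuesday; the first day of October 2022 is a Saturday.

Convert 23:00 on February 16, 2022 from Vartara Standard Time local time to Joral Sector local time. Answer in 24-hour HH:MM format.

1 September 2021 is a Wednesday, so Saturdays fall on 4, 11, 18, 25; the last is September 25.
1 February 2022 is a Tuesday, so the first Monday is February 7 and the second is February 14.
February 16, 2022 is outside the daylight-saving period (25 September 2021 – 14 February 2022), so Vartara Standard Time is on standard time, UTC−09:00.
23:00 Vartara Standard Time + 9h = 08:00 UTC (rolling into the next day, 17 February 2022).
1 March 2022 is a Tuesday, so the first Sunday is March 6 and the third is March 20.
1 October 2022 is a Saturday, so Sundays fall on 2, 9, 16, 23, 30; the last is October 30.
At the standard offset (UTC−02:00), 08:00 UTC − 2h = 06:00 Joral Sector standard time.
Daylight saving runs 20 March – 30 October; the standard-time date in Joral Sector, February 17, 2022, is outside that window, so Joral Sector is on standard time at UTC−02:00.
08:00 UTC − 2h = 06:00 Joral Sector.

06:00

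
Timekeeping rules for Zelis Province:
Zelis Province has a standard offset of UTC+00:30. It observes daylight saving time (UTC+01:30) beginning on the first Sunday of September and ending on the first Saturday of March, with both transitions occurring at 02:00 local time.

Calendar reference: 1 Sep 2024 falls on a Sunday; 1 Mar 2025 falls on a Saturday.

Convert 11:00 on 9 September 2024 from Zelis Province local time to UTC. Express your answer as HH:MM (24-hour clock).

09:30

1 September 2024 is a Sunday, so the first Sunday is September 1.
1 March 2025 is a Saturday, so the first Saturday is March 1.
9 September 2024 lies within the daylight-saving period (1 September 2024 – 1 March 2025), so Zelis Province is on daylight time, UTC+01:30.
11:00 local − 1h30m = 09:30 UTC.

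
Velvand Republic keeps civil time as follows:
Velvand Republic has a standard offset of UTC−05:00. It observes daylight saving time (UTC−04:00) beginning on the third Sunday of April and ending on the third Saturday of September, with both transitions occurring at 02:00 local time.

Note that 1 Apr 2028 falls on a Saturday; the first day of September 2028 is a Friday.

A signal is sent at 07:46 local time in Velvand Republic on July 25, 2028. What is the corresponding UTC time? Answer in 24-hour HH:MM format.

1 April 2028 is a Saturday, so the first Sunday is April 2 and the third is April 16.
1 September 2028 is a Friday, so the first Saturday is September 2 and the third is September 16.
Daylight saving runs 16 April – 16 September; July 25, 2028 is inside that window, so Velvand Republic is at UTC−04:00.
07:46 local + 4h = 11:46 UTC.

11:46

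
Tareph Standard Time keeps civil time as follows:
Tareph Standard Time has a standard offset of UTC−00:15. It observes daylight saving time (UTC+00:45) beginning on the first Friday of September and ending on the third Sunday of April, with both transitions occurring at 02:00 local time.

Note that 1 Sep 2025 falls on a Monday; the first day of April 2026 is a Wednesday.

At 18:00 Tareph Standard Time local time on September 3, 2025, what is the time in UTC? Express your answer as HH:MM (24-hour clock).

18:15

1 September 2025 is a Monday, so the first Friday is September 5.
1 April 2026 is a Wednesday, so the first Sunday is April 5 and the third is April 19.
September 3, 2025 is outside the daylight-saving period (5 September 2025 – 19 April 2026), so Tareph Standard Time is on standard time, UTC−00:15.
18:00 local + 0h15m = 18:15 UTC.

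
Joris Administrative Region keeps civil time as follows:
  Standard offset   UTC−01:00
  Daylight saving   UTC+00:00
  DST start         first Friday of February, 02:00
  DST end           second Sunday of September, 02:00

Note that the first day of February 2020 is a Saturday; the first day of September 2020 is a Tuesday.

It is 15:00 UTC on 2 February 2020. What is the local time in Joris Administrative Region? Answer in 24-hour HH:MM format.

14:00

1 February 2020 is a Saturday, so the first Friday is February 7.
1 September 2020 is a Tuesday, so the first Sunday is September 6 and the second is September 13.
At the standard offset (UTC−01:00), 15:00 UTC − 1h = 14:00 Joris Administrative Region standard time.
The standard-time date in Joris Administrative Region, 2 February 2020, is outside the daylight-saving period (7 February – 13 September), so Joris Administrative Region is on standard time, UTC−01:00.
15:00 UTC − 1h = 14:00 local.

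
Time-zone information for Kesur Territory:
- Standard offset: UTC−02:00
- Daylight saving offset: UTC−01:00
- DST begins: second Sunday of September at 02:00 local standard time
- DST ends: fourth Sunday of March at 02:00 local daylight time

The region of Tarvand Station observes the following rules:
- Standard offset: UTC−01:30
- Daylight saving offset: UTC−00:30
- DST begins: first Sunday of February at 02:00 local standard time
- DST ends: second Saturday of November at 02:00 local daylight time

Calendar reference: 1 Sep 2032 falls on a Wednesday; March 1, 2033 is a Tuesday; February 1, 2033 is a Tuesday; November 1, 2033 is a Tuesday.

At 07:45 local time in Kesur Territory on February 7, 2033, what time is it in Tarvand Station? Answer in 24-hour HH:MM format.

08:15

1 September 2032 is a Wednesday, so the first Sunday is September 5 and the second is September 12.
1 March 2033 is a Tuesday, so the first Sunday is March 6 and the fourth is March 27.
Daylight saving runs 12 September 2032 – 27 March 2033; February 7, 2033 is inside that window, so Kesur Territory is at UTC−01:00.
07:45 Kesur Territory + 1h = 08:45 UTC.
1 February 2033 is a Tuesday, so the first Sunday is February 6.
1 November 2033 is a Tuesday, so the first Saturday is November 5 and the second is November 12.
At the standard offset (UTC−01:30), 08:45 UTC − 1h30m = 07:15 Tarvand Station standard time.
The standard-time date in Tarvand Station, February 7, 2033, lies within the daylight-saving period (6 February – 12 November), so Tarvand Station is on daylight time, UTC−00:30.
08:45 UTC − 0h30m = 08:15 Tarvand Station.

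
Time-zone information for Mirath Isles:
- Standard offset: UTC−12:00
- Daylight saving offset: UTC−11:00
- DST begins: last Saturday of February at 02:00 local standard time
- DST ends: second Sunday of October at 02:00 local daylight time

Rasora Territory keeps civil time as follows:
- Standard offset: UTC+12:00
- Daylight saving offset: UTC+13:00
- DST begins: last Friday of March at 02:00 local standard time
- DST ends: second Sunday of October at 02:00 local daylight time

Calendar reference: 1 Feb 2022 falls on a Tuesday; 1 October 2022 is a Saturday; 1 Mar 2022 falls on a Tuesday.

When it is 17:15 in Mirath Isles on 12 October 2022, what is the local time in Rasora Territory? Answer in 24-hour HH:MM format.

17:15

1 February 2022 is a Tuesday, so Saturdays fall on 5, 12, 19, 26; the last is February 26.
1 October 2022 is a Saturday, so the first Sunday is October 2 and the second is October 9.
12 October 2022 is outside the daylight-saving period (26 February – 9 October), so Mirath Isles is on standard time, UTC−12:00.
17:15 Mirath Isles + 12h = 05:15 UTC (rolling into the next day, 13 October 2022).
1 March 2022 is a Tuesday, so Fridays fall on 4, 11, 18, 25; the last is March 25.
1 October 2022 is a Saturday, so the first Sunday is October 2 and the second is October 9.
At the standard offset (UTC+12:00), 05:15 UTC + 12h = 17:15 Rasora Territory standard time.
The standard-time date in Rasora Territory, 13 October 2022, does not fall between 25 March and 9 October, so daylight saving is not in effect and Rasora Territory is at UTC+12:00.
05:15 UTC + 12h = 17:15 Rasora Territory.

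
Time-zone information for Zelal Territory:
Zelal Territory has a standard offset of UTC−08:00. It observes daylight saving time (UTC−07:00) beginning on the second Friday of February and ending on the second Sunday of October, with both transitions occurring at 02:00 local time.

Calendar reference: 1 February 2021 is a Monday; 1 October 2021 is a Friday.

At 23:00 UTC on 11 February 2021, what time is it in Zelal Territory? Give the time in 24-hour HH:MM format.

1 February 2021 is a Monday, so the first Friday is February 5 and the second is February 12.
1 October 2021 is a Friday, so the first Sunday is October 3 and the second is October 10.
At the standard offset (UTC−08:00), 23:00 UTC − 8h = 15:00 Zelal Territory standard time.
The standard-time date in Zelal Territory, 11 February 2021, is outside the daylight-saving period (12 February – 10 October), so Zelal Territory is on standard time, UTC−08:00.
23:00 UTC − 8h = 15:00 local.

15:00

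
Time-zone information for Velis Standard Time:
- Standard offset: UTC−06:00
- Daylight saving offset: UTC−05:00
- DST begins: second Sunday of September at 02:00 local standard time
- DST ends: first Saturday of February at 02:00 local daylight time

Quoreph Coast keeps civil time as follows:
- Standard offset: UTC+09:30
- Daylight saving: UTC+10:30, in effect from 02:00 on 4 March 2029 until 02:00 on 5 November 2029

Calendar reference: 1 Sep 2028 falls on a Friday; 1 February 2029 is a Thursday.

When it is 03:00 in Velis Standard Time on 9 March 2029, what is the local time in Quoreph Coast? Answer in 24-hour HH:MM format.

1 September 2028 is a Friday, so the first Sunday is September 3 and the second is September 10.
1 February 2029 is a Thursday, so the first Saturday is February 3.
9 March 2029 is outside the daylight-saving period (10 September 2028 – 3 February 2029), so Velis Standard Time is on standard time, UTC−06:00.
03:00 Velis Standard Time + 6h = 09:00 UTC.
At the standard offset (UTC+09:30), 09:00 UTC + 9h30m = 18:30 Quoreph Coast standard time.
The standard-time date in Quoreph Coast, 9 March 2029, falls between 4 March and 5 November, so daylight saving is in effect and Quoreph Coast is at UTC+10:30.
09:00 UTC + 10h30m = 19:30 Quoreph Coast.

19:30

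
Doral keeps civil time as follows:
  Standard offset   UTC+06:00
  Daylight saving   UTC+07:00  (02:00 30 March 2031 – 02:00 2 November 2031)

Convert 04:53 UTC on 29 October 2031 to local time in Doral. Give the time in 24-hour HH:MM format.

At the standard offset (UTC+06:00), 04:53 UTC + 6h = 10:53 Doral standard time.
The standard-time date in Doral, 29 October 2031, lies within the daylight-saving period (30 March – 2 November), so Doral is on daylight time, UTC+07:00.
04:53 UTC + 7h = 11:53 local.

11:53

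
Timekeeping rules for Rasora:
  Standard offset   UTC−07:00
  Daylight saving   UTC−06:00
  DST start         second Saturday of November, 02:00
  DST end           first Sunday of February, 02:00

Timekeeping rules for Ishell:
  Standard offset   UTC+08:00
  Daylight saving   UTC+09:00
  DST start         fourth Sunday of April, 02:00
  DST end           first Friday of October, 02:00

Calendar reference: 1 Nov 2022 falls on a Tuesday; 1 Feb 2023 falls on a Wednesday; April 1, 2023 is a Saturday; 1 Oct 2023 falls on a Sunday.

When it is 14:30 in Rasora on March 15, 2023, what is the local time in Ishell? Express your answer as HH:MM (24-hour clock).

1 November 2022 is a Tuesday, so the first Saturday is November 5 and the second is November 12.
1 February 2023 is a Wednesday, so the first Sunday is February 5.
March 15, 2023 is outside the daylight-saving period (12 November 2022 – 5 February 2023), so Rasora is on standard time, UTC−07:00.
14:30 Rasora + 7h = 21:30 UTC.
1 April 2023 is a Saturday, so the first Sunday is April 2 and the fourth is April 23.
1 October 2023 is a Sunday, so the first Friday is October 6.
At the standard offset (UTC+08:00), 21:30 UTC + 8h = 05:30 Ishell standard time (rolling into the next day, 16 March 2023).
The standard-time date in Ishell, March 16, 2023, is outside the daylight-saving period (23 April – 6 October), so Ishell is on standard time, UTC+08:00.
21:30 UTC + 8h = 05:30 Ishell (rolling into the next day, 16 March 2023).

05:30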